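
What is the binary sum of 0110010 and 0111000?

Add column by column from the right: bit + bit + carry-in; write the sum mod 2, carry 1 when the sum is 2 or 3.
carry:  1100000
        0110010
+       0111000
---------------
       01101010
(the carry out of the leftmost column, 0, becomes the leading bit)
Decimal check:
  0110010 = 32 + 16 + 2 = 50
  0111000 = 32 + 16 + 8 = 56
  50 + 56 = 106, and 01101010 = 64 + 32 + 8 + 2 = 106 ✓



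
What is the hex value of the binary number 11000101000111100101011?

Group into 4-bit nibbles from right:
  0110 = 6
  0010 = 2
  1000 = 8
  1111 = F
  0010 = 2
  1011 = B
Result: 628F2B



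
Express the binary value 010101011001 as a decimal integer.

Sum of powers of 2 for each 1-bit:
2^0 + 2^3 + 2^4 + 2^6 + 2^8 + 2^10
= 1 + 8 + 16 + 64 + 256 + 1024
= 1369



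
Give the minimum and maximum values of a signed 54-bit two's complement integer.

For 54-bit two's complement:
Minimum: -2^53 = -9007199254740992
Maximum: 2^53 - 1 = 9007199254740991



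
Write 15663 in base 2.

Using repeated division by 2:
15663 ÷ 2 = 7831 remainder 1
7831 ÷ 2 = 3915 remainder 1
3915 ÷ 2 = 1957 remainder 1
1957 ÷ 2 = 978 remainder 1
978 ÷ 2 = 489 remainder 0
489 ÷ 2 = 244 remainder 1
244 ÷ 2 = 122 remainder 0
122 ÷ 2 = 61 remainder 0
61 ÷ 2 = 30 remainder 1
30 ÷ 2 = 15 remainder 0
15 ÷ 2 = 7 remainder 1
7 ÷ 2 = 3 remainder 1
3 ÷ 2 = 1 remainder 1
1 ÷ 2 = 0 remainder 1
Reading remainders bottom to top: 11110100101111



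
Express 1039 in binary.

Using repeated division by 2:
1039 ÷ 2 = 519 remainder 1
519 ÷ 2 = 259 remainder 1
259 ÷ 2 = 129 remainder 1
129 ÷ 2 = 64 remainder 1
64 ÷ 2 = 32 remainder 0
32 ÷ 2 = 16 remainder 0
16 ÷ 2 = 8 remainder 0
8 ÷ 2 = 4 remainder 0
4 ÷ 2 = 2 remainder 0
2 ÷ 2 = 1 remainder 0
1 ÷ 2 = 0 remainder 1
Reading remainders bottom to top: 10000001111



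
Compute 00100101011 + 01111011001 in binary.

Add column by column from the right: bit + bit + carry-in; write the sum mod 2, carry 1 when the sum is 2 or 3.
carry:  11111110110
        00100101011
+       01111011001
-------------------
       010100000100
(the carry out of the leftmost column, 0, becomes the leading bit)
Decimal check:
  00100101011 = 256 + 32 + 8 + 2 + 1 = 299
  01111011001 = 512 + 256 + 128 + 64 + 16 + 8 + 1 = 985
  299 + 985 = 1284, and 010100000100 = 1024 + 256 + 4 = 1284 ✓



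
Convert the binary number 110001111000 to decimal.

Sum of powers of 2 for each 1-bit:
2^3 + 2^4 + 2^5 + 2^6 + 2^10 + 2^11
= 8 + 16 + 32 + 64 + 1024 + 2048
= 3192



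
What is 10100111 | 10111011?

OR: 1 when either bit is 1
  10100111
| 10111011
----------
  10111111
Decimal: 167 | 187 = 191



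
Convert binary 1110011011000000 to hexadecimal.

Group into 4-bit nibbles from right:
  1110 = E
  0110 = 6
  1100 = C
  0000 = 0
Result: E6C0



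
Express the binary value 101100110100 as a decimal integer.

Sum of powers of 2 for each 1-bit:
2^2 + 2^4 + 2^5 + 2^8 + 2^9 + 2^11
= 4 + 16 + 32 + 256 + 512 + 2048
= 2868



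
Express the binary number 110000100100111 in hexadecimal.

Group into 4-bit nibbles from right:
  0110 = 6
  0001 = 1
  0010 = 2
  0111 = 7
Result: 6127



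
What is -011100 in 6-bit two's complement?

Original: 011100
Step 1 - Invert all bits: 100011
Step 2 - Add 1: 100100
Verification: 011100 + 100100 = 1000000; discarding the end carry (carry out of the top bit) leaves the 6-bit value 000000, as required for x + (-x)



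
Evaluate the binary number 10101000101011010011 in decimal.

Sum of powers of 2 for each 1-bit:
2^0 + 2^1 + 2^4 + 2^6 + 2^7 + 2^9 + 2^11 + 2^15 + 2^17 + 2^19
= 1 + 2 + 16 + 64 + 128 + 512 + 2048 + 32768 + 131072 + 524288
= 690899



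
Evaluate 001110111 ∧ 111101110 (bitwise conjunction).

AND: 1 only when both bits are 1
  001110111
& 111101110
-----------
  001100110
Decimal: 119 & 494 = 102



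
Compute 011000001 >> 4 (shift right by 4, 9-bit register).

Original: 011000001 (decimal 193)
Shift right by 4 positions
Drop the 4 low bits; fill with zeros on the left
Result: 000001100 (decimal 12)
Equivalent: 193 >> 4 = 193 ÷ 2^4 = 12



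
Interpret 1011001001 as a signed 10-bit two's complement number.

Binary: 1011001001
Sign bit: 1 (negative)
Invert: 0100110110
Add 1:  0100110111
Magnitude: 0100110111 = 256 + 32 + 16 + 4 + 2 + 1 = 311
Value: -311



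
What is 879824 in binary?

Using repeated division by 2:
879824 ÷ 2 = 439912 remainder 0
439912 ÷ 2 = 219956 remainder 0
219956 ÷ 2 = 109978 remainder 0
109978 ÷ 2 = 54989 remainder 0
54989 ÷ 2 = 27494 remainder 1
27494 ÷ 2 = 13747 remainder 0
13747 ÷ 2 = 6873 remainder 1
6873 ÷ 2 = 3436 remainder 1
3436 ÷ 2 = 1718 remainder 0
1718 ÷ 2 = 859 remainder 0
859 ÷ 2 = 429 remainder 1
429 ÷ 2 = 214 remainder 1
214 ÷ 2 = 107 remainder 0
107 ÷ 2 = 53 remainder 1
53 ÷ 2 = 26 remainder 1
26 ÷ 2 = 13 remainder 0
13 ÷ 2 = 6 remainder 1
6 ÷ 2 = 3 remainder 0
3 ÷ 2 = 1 remainder 1
1 ÷ 2 = 0 remainder 1
Reading remainders bottom to top: 11010110110011010000



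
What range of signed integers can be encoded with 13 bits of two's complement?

For 13-bit two's complement:
Minimum: -2^12 = -4096
Maximum: 2^12 - 1 = 4095



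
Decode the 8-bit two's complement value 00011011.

Binary: 00011011
Sign bit: 0 (non-negative)
Read directly as an unsigned value:
00011011 = 16 + 8 + 2 + 1 = 27
Value: 27



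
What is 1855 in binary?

Using repeated division by 2:
1855 ÷ 2 = 927 remainder 1
927 ÷ 2 = 463 remainder 1
463 ÷ 2 = 231 remainder 1
231 ÷ 2 = 115 remainder 1
115 ÷ 2 = 57 remainder 1
57 ÷ 2 = 28 remainder 1
28 ÷ 2 = 14 remainder 0
14 ÷ 2 = 7 remainder 0
7 ÷ 2 = 3 remainder 1
3 ÷ 2 = 1 remainder 1
1 ÷ 2 = 0 remainder 1
Reading remainders bottom to top: 11100111111



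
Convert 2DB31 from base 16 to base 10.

Expand by place value (powers of 16):
Digit values: D = 13, B = 11
2DB31 = 2 × 16^4 + 13 × 16^3 + 11 × 16^2 + 3 × 16^1 + 1 × 16^0
= 2 × 65536 + 13 × 4096 + 11 × 256 + 3 × 16 + 1 × 1
= 131072 + 53248 + 2816 + 48 + 1
= 187185



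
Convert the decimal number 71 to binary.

Using repeated division by 2:
71 ÷ 2 = 35 remainder 1
35 ÷ 2 = 17 remainder 1
17 ÷ 2 = 8 remainder 1
8 ÷ 2 = 4 remainder 0
4 ÷ 2 = 2 remainder 0
2 ÷ 2 = 1 remainder 0
1 ÷ 2 = 0 remainder 1
Reading remainders bottom to top: 1000111



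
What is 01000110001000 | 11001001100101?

OR: 1 when either bit is 1
  01000110001000
| 11001001100101
----------------
  11001111101101
Decimal: 4488 | 12901 = 13293



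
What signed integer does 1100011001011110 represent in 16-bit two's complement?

Binary: 1100011001011110
Sign bit: 1 (negative)
Invert: 0011100110100001
Add 1:  0011100110100010
Magnitude: 0011100110100010 = 8192 + 4096 + 2048 + 256 + 128 + 32 + 2 = 14754
Value: -14754



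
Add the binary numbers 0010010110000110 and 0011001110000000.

Add column by column from the right: bit + bit + carry-in; write the sum mod 2, carry 1 when the sum is 2 or 3.
carry:  0100111100000000
        0010010110000110
+       0011001110000000
------------------------
       00101100100000110
(the carry out of the leftmost column, 0, becomes the leading bit)
Decimal check:
  0010010110000110 = 8192 + 1024 + 256 + 128 + 4 + 2 = 9606
  0011001110000000 = 8192 + 4096 + 512 + 256 + 128 = 13184
  9606 + 13184 = 22790, and 00101100100000110 = 16384 + 4096 + 2048 + 256 + 4 + 2 = 22790 ✓



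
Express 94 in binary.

Using repeated division by 2:
94 ÷ 2 = 47 remainder 0
47 ÷ 2 = 23 remainder 1
23 ÷ 2 = 11 remainder 1
11 ÷ 2 = 5 remainder 1
5 ÷ 2 = 2 remainder 1
2 ÷ 2 = 1 remainder 0
1 ÷ 2 = 0 remainder 1
Reading remainders bottom to top: 1011110



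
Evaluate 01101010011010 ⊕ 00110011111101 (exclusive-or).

XOR: 1 when bits differ
  01101010011010
^ 00110011111101
----------------
  01011001100111
Decimal: 6810 ^ 3325 = 5735



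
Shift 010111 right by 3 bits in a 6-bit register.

Original: 010111 (decimal 23)
Shift right by 3 positions
Drop the 3 low bits; fill with zeros on the left
Result: 000010 (decimal 2)
Equivalent: 23 >> 3 = 23 ÷ 2^3 = 2



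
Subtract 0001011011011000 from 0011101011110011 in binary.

Method 1 - Direct subtraction (column by column from the right: bit − bit − borrow-in; if negative, add 2 and borrow 1 from the next column):
borrow: 0000100000110000
        0011101011110011
-       0001011011011000
------------------------
        0010010000011011

Method 2 - Add two's complement:
Two's complement of 0001011011011000: invert → 1110100100100111, add 1 → 1110100100101000
  0011101011110011
+ 1110100100101000
------------------
 10010010000011011  (end carry out of the top bit = 1)
Discarding the end carry: 0010010000011011
Decimal check:
  0011101011110011 = 8192 + 4096 + 2048 + 512 + 128 + 64 + 32 + 16 + 2 + 1 = 15091
  0001011011011000 = 4096 + 1024 + 512 + 128 + 64 + 16 + 8 = 5848
  15091 - 5848 = 9243, and 0010010000011011 = 8192 + 1024 + 16 + 8 + 2 + 1 = 9243 ✓



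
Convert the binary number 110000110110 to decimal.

Sum of powers of 2 for each 1-bit:
2^1 + 2^2 + 2^4 + 2^5 + 2^10 + 2^11
= 2 + 4 + 16 + 32 + 1024 + 2048
= 3126



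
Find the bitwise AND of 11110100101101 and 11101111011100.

AND: 1 only when both bits are 1
  11110100101101
& 11101111011100
----------------
  11100100001100
Decimal: 15661 & 15324 = 14604



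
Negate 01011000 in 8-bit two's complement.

Original: 01011000
Step 1 - Invert all bits: 10100111
Step 2 - Add 1: 10101000
Verification: 01011000 + 10101000 = 100000000; discarding the end carry (carry out of the top bit) leaves the 8-bit value 00000000, as required for x + (-x)



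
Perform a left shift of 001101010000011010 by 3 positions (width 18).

Original: 001101010000011010 (decimal 54298)
Shift left by 3 positions
Append 3 zeros on the right and drop the 3 high bits that overflow the 18-bit width
Result: 101010000011010000 (decimal 172240)
Equivalent: 54298 << 3 = 54298 × 2^3 = 434384, truncated to 18 bits = 172240



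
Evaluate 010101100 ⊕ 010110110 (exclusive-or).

XOR: 1 when bits differ
  010101100
^ 010110110
-----------
  000011010
Decimal: 172 ^ 182 = 26



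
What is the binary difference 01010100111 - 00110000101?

Method 1 - Direct subtraction (column by column from the right: bit − bit − borrow-in; if negative, add 2 and borrow 1 from the next column):
borrow: 01000000000
        01010100111
-       00110000101
-------------------
        00100100010

Method 2 - Add two's complement:
Two's complement of 00110000101: invert → 11001111010, add 1 → 11001111011
  01010100111
+ 11001111011
-------------
 100100100010  (end carry out of the top bit = 1)
Discarding the end carry: 00100100010
Decimal check:
  01010100111 = 512 + 128 + 32 + 4 + 2 + 1 = 679
  00110000101 = 256 + 128 + 4 + 1 = 389
  679 - 389 = 290, and 00100100010 = 256 + 32 + 2 = 290 ✓



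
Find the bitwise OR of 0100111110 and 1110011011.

OR: 1 when either bit is 1
  0100111110
| 1110011011
------------
  1110111111
Decimal: 318 | 923 = 959



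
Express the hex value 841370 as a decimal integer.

Expand by place value (powers of 16):
841370 = 8 × 16^5 + 4 × 16^4 + 1 × 16^3 + 3 × 16^2 + 7 × 16^1 + 0 × 16^0
= 8 × 1048576 + 4 × 65536 + 1 × 4096 + 3 × 256 + 7 × 16 + 0 × 1
= 8388608 + 262144 + 4096 + 768 + 112 + 0
= 8655728



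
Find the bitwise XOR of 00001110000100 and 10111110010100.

XOR: 1 when bits differ
  00001110000100
^ 10111110010100
----------------
  10110000010000
Decimal: 900 ^ 12180 = 11280



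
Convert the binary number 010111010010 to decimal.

Sum of powers of 2 for each 1-bit:
2^1 + 2^4 + 2^6 + 2^7 + 2^8 + 2^10
= 2 + 16 + 64 + 128 + 256 + 1024
= 1490



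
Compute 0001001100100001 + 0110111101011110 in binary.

Add column by column from the right: bit + bit + carry-in; write the sum mod 2, carry 1 when the sum is 2 or 3.
carry:  1111111000000000
        0001001100100001
+       0110111101011110
------------------------
       01000001001111111
(the carry out of the leftmost column, 0, becomes the leading bit)
Decimal check:
  0001001100100001 = 4096 + 512 + 256 + 32 + 1 = 4897
  0110111101011110 = 16384 + 8192 + 2048 + 1024 + 512 + 256 + 64 + 16 + 8 + 4 + 2 = 28510
  4897 + 28510 = 33407, and 01000001001111111 = 32768 + 512 + 64 + 32 + 16 + 8 + 4 + 2 + 1 = 33407 ✓



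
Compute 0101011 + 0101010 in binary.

Add column by column from the right: bit + bit + carry-in; write the sum mod 2, carry 1 when the sum is 2 or 3.
carry:  1010100
        0101011
+       0101010
---------------
       01010101
(the carry out of the leftmost column, 0, becomes the leading bit)
Decimal check:
  0101011 = 32 + 8 + 2 + 1 = 43
  0101010 = 32 + 8 + 2 = 42
  43 + 42 = 85, and 01010101 = 64 + 16 + 4 + 1 = 85 ✓



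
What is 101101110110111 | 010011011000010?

OR: 1 when either bit is 1
  101101110110111
| 010011011000010
-----------------
  111111111110111
Decimal: 23479 | 9922 = 32759



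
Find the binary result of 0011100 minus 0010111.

Method 1 - Direct subtraction (column by column from the right: bit − bit − borrow-in; if negative, add 2 and borrow 1 from the next column):
borrow: 0001110
        0011100
-       0010111
---------------
        0000101

Method 2 - Add two's complement:
Two's complement of 0010111: invert → 1101000, add 1 → 1101001
  0011100
+ 1101001
---------
 10000101  (end carry out of the top bit = 1)
Discarding the end carry: 0000101
Decimal check:
  0011100 = 16 + 8 + 4 = 28
  0010111 = 16 + 4 + 2 + 1 = 23
  28 - 23 = 5, and 0000101 = 4 + 1 = 5 ✓



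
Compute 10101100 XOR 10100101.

XOR: 1 when bits differ
  10101100
^ 10100101
----------
  00001001
Decimal: 172 ^ 165 = 9



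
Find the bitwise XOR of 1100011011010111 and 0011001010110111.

XOR: 1 when bits differ
  1100011011010111
^ 0011001010110111
------------------
  1111010001100000
Decimal: 50903 ^ 12983 = 62560



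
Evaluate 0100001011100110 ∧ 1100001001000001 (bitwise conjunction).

AND: 1 only when both bits are 1
  0100001011100110
& 1100001001000001
------------------
  0100001001000000
Decimal: 17126 & 49729 = 16960



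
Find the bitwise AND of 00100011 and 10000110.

AND: 1 only when both bits are 1
  00100011
& 10000110
----------
  00000010
Decimal: 35 & 134 = 2



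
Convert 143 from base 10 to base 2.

Using repeated division by 2:
143 ÷ 2 = 71 remainder 1
71 ÷ 2 = 35 remainder 1
35 ÷ 2 = 17 remainder 1
17 ÷ 2 = 8 remainder 1
8 ÷ 2 = 4 remainder 0
4 ÷ 2 = 2 remainder 0
2 ÷ 2 = 1 remainder 0
1 ÷ 2 = 0 remainder 1
Reading remainders bottom to top: 10001111



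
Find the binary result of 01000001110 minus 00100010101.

Method 1 - Direct subtraction (column by column from the right: bit − bit − borrow-in; if negative, add 2 and borrow 1 from the next column):
borrow: 01111100010
        01000001110
-       00100010101
-------------------
        00011111001

Method 2 - Add two's complement:
Two's complement of 00100010101: invert → 11011101010, add 1 → 11011101011
  01000001110
+ 11011101011
-------------
 100011111001  (end carry out of the top bit = 1)
Discarding the end carry: 00011111001
Decimal check:
  01000001110 = 512 + 8 + 4 + 2 = 526
  00100010101 = 256 + 16 + 4 + 1 = 277
  526 - 277 = 249, and 00011111001 = 128 + 64 + 32 + 16 + 8 + 1 = 249 ✓



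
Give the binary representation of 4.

Using repeated division by 2:
4 ÷ 2 = 2 remainder 0
2 ÷ 2 = 1 remainder 0
1 ÷ 2 = 0 remainder 1
Reading remainders bottom to top: 100



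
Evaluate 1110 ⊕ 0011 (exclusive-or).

XOR: 1 when bits differ
  1110
^ 0011
------
  1101
Decimal: 14 ^ 3 = 13



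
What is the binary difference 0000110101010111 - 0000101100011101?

Method 1 - Direct subtraction (column by column from the right: bit − bit − borrow-in; if negative, add 2 and borrow 1 from the next column):
borrow: 0000010001110000
        0000110101010111
-       0000101100011101
------------------------
        0000001000111010

Method 2 - Add two's complement:
Two's complement of 0000101100011101: invert → 1111010011100010, add 1 → 1111010011100011
  0000110101010111
+ 1111010011100011
------------------
 10000001000111010  (end carry out of the top bit = 1)
Discarding the end carry: 0000001000111010
Decimal check:
  0000110101010111 = 2048 + 1024 + 256 + 64 + 16 + 4 + 2 + 1 = 3415
  0000101100011101 = 2048 + 512 + 256 + 16 + 8 + 4 + 1 = 2845
  3415 - 2845 = 570, and 0000001000111010 = 512 + 32 + 16 + 8 + 2 = 570 ✓



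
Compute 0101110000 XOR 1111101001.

XOR: 1 when bits differ
  0101110000
^ 1111101001
------------
  1010011001
Decimal: 368 ^ 1001 = 665



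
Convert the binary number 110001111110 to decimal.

Sum of powers of 2 for each 1-bit:
2^1 + 2^2 + 2^3 + 2^4 + 2^5 + 2^6 + 2^10 + 2^11
= 2 + 4 + 8 + 16 + 32 + 64 + 1024 + 2048
= 3198



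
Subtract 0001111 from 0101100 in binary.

Method 1 - Direct subtraction (column by column from the right: bit − bit − borrow-in; if negative, add 2 and borrow 1 from the next column):
borrow: 0111110
        0101100
-       0001111
---------------
        0011101

Method 2 - Add two's complement:
Two's complement of 0001111: invert → 1110000, add 1 → 1110001
  0101100
+ 1110001
---------
 10011101  (end carry out of the top bit = 1)
Discarding the end carry: 0011101
Decimal check:
  0101100 = 32 + 8 + 4 = 44
  0001111 = 8 + 4 + 2 + 1 = 15
  44 - 15 = 29, and 0011101 = 16 + 8 + 4 + 1 = 29 ✓



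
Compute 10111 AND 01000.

AND: 1 only when both bits are 1
  10111
& 01000
-------
  00000
Decimal: 23 & 8 = 0



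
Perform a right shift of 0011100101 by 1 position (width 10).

Original: 0011100101 (decimal 229)
Shift right by 1 position
Drop the 1 low bit; fill with zero on the left
Result: 0001110010 (decimal 114)
Equivalent: 229 >> 1 = 229 ÷ 2^1 = 114



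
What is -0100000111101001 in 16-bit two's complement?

Original: 0100000111101001
Step 1 - Invert all bits: 1011111000010110
Step 2 - Add 1: 1011111000010111
Verification: 0100000111101001 + 1011111000010111 = 10000000000000000; discarding the end carry (carry out of the top bit) leaves the 16-bit value 0000000000000000, as required for x + (-x)



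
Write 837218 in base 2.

Using repeated division by 2:
837218 ÷ 2 = 418609 remainder 0
418609 ÷ 2 = 209304 remainder 1
209304 ÷ 2 = 104652 remainder 0
104652 ÷ 2 = 52326 remainder 0
52326 ÷ 2 = 26163 remainder 0
26163 ÷ 2 = 13081 remainder 1
13081 ÷ 2 = 6540 remainder 1
6540 ÷ 2 = 3270 remainder 0
3270 ÷ 2 = 1635 remainder 0
1635 ÷ 2 = 817 remainder 1
817 ÷ 2 = 408 remainder 1
408 ÷ 2 = 204 remainder 0
204 ÷ 2 = 102 remainder 0
102 ÷ 2 = 51 remainder 0
51 ÷ 2 = 25 remainder 1
25 ÷ 2 = 12 remainder 1
12 ÷ 2 = 6 remainder 0
6 ÷ 2 = 3 remainder 0
3 ÷ 2 = 1 remainder 1
1 ÷ 2 = 0 remainder 1
Reading remainders bottom to top: 11001100011001100010



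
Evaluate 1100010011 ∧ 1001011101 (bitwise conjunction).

AND: 1 only when both bits are 1
  1100010011
& 1001011101
------------
  1000010001
Decimal: 787 & 605 = 529



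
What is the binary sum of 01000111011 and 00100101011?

Add column by column from the right: bit + bit + carry-in; write the sum mod 2, carry 1 when the sum is 2 or 3.
carry:  00001110110
        01000111011
+       00100101011
-------------------
       001101100110
(the carry out of the leftmost column, 0, becomes the leading bit)
Decimal check:
  01000111011 = 512 + 32 + 16 + 8 + 2 + 1 = 571
  00100101011 = 256 + 32 + 8 + 2 + 1 = 299
  571 + 299 = 870, and 001101100110 = 512 + 256 + 64 + 32 + 4 + 2 = 870 ✓



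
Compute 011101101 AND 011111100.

AND: 1 only when both bits are 1
  011101101
& 011111100
-----------
  011101100
Decimal: 237 & 252 = 236



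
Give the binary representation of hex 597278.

Convert each hex digit to 4 bits:
  5 = 0101
  9 = 1001
  7 = 0111
  2 = 0010
  7 = 0111
  8 = 1000
Concatenate: 010110010111001001111000



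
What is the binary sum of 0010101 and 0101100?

Add column by column from the right: bit + bit + carry-in; write the sum mod 2, carry 1 when the sum is 2 or 3.
carry:  1111000
        0010101
+       0101100
---------------
       01000001
(the carry out of the leftmost column, 0, becomes the leading bit)
Decimal check:
  0010101 = 16 + 4 + 1 = 21
  0101100 = 32 + 8 + 4 = 44
  21 + 44 = 65, and 01000001 = 64 + 1 = 65 ✓



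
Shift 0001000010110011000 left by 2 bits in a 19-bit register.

Original: 0001000010110011000 (decimal 34200)
Shift left by 2 positions
Append 2 zeros on the right
Result: 0100001011001100000 (decimal 136800)
Equivalent: 34200 << 2 = 34200 × 2^2 = 136800



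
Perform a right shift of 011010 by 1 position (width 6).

Original: 011010 (decimal 26)
Shift right by 1 position
Drop the 1 low bit; fill with zero on the left
Result: 001101 (decimal 13)
Equivalent: 26 >> 1 = 26 ÷ 2^1 = 13



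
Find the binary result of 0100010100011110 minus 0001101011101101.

Method 1 - Direct subtraction (column by column from the right: bit − bit − borrow-in; if negative, add 2 and borrow 1 from the next column):
borrow: 0111010111000010
        0100010100011110
-       0001101011101101
------------------------
        0010101000110001

Method 2 - Add two's complement:
Two's complement of 0001101011101101: invert → 1110010100010010, add 1 → 1110010100010011
  0100010100011110
+ 1110010100010011
------------------
 10010101000110001  (end carry out of the top bit = 1)
Discarding the end carry: 0010101000110001
Decimal check:
  0100010100011110 = 16384 + 1024 + 256 + 16 + 8 + 4 + 2 = 17694
  0001101011101101 = 4096 + 2048 + 512 + 128 + 64 + 32 + 8 + 4 + 1 = 6893
  17694 - 6893 = 10801, and 0010101000110001 = 8192 + 2048 + 512 + 32 + 16 + 1 = 10801 ✓



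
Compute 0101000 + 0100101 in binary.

Add column by column from the right: bit + bit + carry-in; write the sum mod 2, carry 1 when the sum is 2 or 3.
carry:  1000000
        0101000
+       0100101
---------------
       01001101
(the carry out of the leftmost column, 0, becomes the leading bit)
Decimal check:
  0101000 = 32 + 8 = 40
  0100101 = 32 + 4 + 1 = 37
  40 + 37 = 77, and 01001101 = 64 + 8 + 4 + 1 = 77 ✓



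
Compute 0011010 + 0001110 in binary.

Add column by column from the right: bit + bit + carry-in; write the sum mod 2, carry 1 when the sum is 2 or 3.
carry:  0111100
        0011010
+       0001110
---------------
       00101000
(the carry out of the leftmost column, 0, becomes the leading bit)
Decimal check:
  0011010 = 16 + 8 + 2 = 26
  0001110 = 8 + 4 + 2 = 14
  26 + 14 = 40, and 00101000 = 32 + 8 = 40 ✓



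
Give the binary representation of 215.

Using repeated division by 2:
215 ÷ 2 = 107 remainder 1
107 ÷ 2 = 53 remainder 1
53 ÷ 2 = 26 remainder 1
26 ÷ 2 = 13 remainder 0
13 ÷ 2 = 6 remainder 1
6 ÷ 2 = 3 remainder 0
3 ÷ 2 = 1 remainder 1
1 ÷ 2 = 0 remainder 1
Reading remainders bottom to top: 11010111



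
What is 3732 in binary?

Using repeated division by 2:
3732 ÷ 2 = 1866 remainder 0
1866 ÷ 2 = 933 remainder 0
933 ÷ 2 = 466 remainder 1
466 ÷ 2 = 233 remainder 0
233 ÷ 2 = 116 remainder 1
116 ÷ 2 = 58 remainder 0
58 ÷ 2 = 29 remainder 0
29 ÷ 2 = 14 remainder 1
14 ÷ 2 = 7 remainder 0
7 ÷ 2 = 3 remainder 1
3 ÷ 2 = 1 remainder 1
1 ÷ 2 = 0 remainder 1
Reading remainders bottom to top: 111010010100



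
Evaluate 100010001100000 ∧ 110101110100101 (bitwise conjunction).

AND: 1 only when both bits are 1
  100010001100000
& 110101110100101
-----------------
  100000000100000
Decimal: 17504 & 27557 = 16416



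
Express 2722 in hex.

Using repeated division by 16 (digits 10–15 are A–F):
2722 ÷ 16 = 170 remainder 2
170 ÷ 16 = 10 remainder 10 (A)
10 ÷ 16 = 0 remainder 10 (A)
Reading remainders bottom to top: AA2



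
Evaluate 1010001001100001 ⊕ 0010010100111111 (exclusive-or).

XOR: 1 when bits differ
  1010001001100001
^ 0010010100111111
------------------
  1000011101011110
Decimal: 41569 ^ 9535 = 34654



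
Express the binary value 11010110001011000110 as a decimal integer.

Sum of powers of 2 for each 1-bit:
2^1 + 2^2 + 2^6 + 2^7 + 2^9 + 2^13 + 2^14 + 2^16 + 2^18 + 2^19
= 2 + 4 + 64 + 128 + 512 + 8192 + 16384 + 65536 + 262144 + 524288
= 877254



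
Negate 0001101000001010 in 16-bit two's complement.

Original: 0001101000001010
Step 1 - Invert all bits: 1110010111110101
Step 2 - Add 1: 1110010111110110
Verification: 0001101000001010 + 1110010111110110 = 10000000000000000; discarding the end carry (carry out of the top bit) leaves the 16-bit value 0000000000000000, as required for x + (-x)



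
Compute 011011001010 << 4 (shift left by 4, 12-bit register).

Original: 011011001010 (decimal 1738)
Shift left by 4 positions
Append 4 zeros on the right and drop the 4 high bits that overflow the 12-bit width
Result: 110010100000 (decimal 3232)
Equivalent: 1738 << 4 = 1738 × 2^4 = 27808, truncated to 12 bits = 3232



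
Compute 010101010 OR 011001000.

OR: 1 when either bit is 1
  010101010
| 011001000
-----------
  011101010
Decimal: 170 | 200 = 234



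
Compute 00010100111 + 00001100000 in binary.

Add column by column from the right: bit + bit + carry-in; write the sum mod 2, carry 1 when the sum is 2 or 3.
carry:  00111000000
        00010100111
+       00001100000
-------------------
       000100000111
(the carry out of the leftmost column, 0, becomes the leading bit)
Decimal check:
  00010100111 = 128 + 32 + 4 + 2 + 1 = 167
  00001100000 = 64 + 32 = 96
  167 + 96 = 263, and 000100000111 = 256 + 4 + 2 + 1 = 263 ✓



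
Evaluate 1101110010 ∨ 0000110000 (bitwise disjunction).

OR: 1 when either bit is 1
  1101110010
| 0000110000
------------
  1101110010
Decimal: 882 | 48 = 882



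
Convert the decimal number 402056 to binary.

Using repeated division by 2:
402056 ÷ 2 = 201028 remainder 0
201028 ÷ 2 = 100514 remainder 0
100514 ÷ 2 = 50257 remainder 0
50257 ÷ 2 = 25128 remainder 1
25128 ÷ 2 = 12564 remainder 0
12564 ÷ 2 = 6282 remainder 0
6282 ÷ 2 = 3141 remainder 0
3141 ÷ 2 = 1570 remainder 1
1570 ÷ 2 = 785 remainder 0
785 ÷ 2 = 392 remainder 1
392 ÷ 2 = 196 remainder 0
196 ÷ 2 = 98 remainder 0
98 ÷ 2 = 49 remainder 0
49 ÷ 2 = 24 remainder 1
24 ÷ 2 = 12 remainder 0
12 ÷ 2 = 6 remainder 0
6 ÷ 2 = 3 remainder 0
3 ÷ 2 = 1 remainder 1
1 ÷ 2 = 0 remainder 1
Reading remainders bottom to top: 1100010001010001000



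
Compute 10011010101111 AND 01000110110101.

AND: 1 only when both bits are 1
  10011010101111
& 01000110110101
----------------
  00000010100101
Decimal: 9903 & 4533 = 165



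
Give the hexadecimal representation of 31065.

Using repeated division by 16 (digits 10–15 are A–F):
31065 ÷ 16 = 1941 remainder 9
1941 ÷ 16 = 121 remainder 5
121 ÷ 16 = 7 remainder 9
7 ÷ 16 = 0 remainder 7
Reading remainders bottom to top: 7959



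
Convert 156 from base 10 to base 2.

Using repeated division by 2:
156 ÷ 2 = 78 remainder 0
78 ÷ 2 = 39 remainder 0
39 ÷ 2 = 19 remainder 1
19 ÷ 2 = 9 remainder 1
9 ÷ 2 = 4 remainder 1
4 ÷ 2 = 2 remainder 0
2 ÷ 2 = 1 remainder 0
1 ÷ 2 = 0 remainder 1
Reading remainders bottom to top: 10011100



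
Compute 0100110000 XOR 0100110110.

XOR: 1 when bits differ
  0100110000
^ 0100110110
------------
  0000000110
Decimal: 304 ^ 310 = 6



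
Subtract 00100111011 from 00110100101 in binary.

Method 1 - Direct subtraction (column by column from the right: bit − bit − borrow-in; if negative, add 2 and borrow 1 from the next column):
borrow: 00011110100
        00110100101
-       00100111011
-------------------
        00001101010

Method 2 - Add two's complement:
Two's complement of 00100111011: invert → 11011000100, add 1 → 11011000101
  00110100101
+ 11011000101
-------------
 100001101010  (end carry out of the top bit = 1)
Discarding the end carry: 00001101010
Decimal check:
  00110100101 = 256 + 128 + 32 + 4 + 1 = 421
  00100111011 = 256 + 32 + 16 + 8 + 2 + 1 = 315
  421 - 315 = 106, and 00001101010 = 64 + 32 + 8 + 2 = 106 ✓



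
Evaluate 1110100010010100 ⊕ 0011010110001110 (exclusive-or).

XOR: 1 when bits differ
  1110100010010100
^ 0011010110001110
------------------
  1101110100011010
Decimal: 59540 ^ 13710 = 56602



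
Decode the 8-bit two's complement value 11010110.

Binary: 11010110
Sign bit: 1 (negative)
Invert: 00101001
Add 1:  00101010
Magnitude: 00101010 = 32 + 8 + 2 = 42
Value: -42



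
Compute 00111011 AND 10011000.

AND: 1 only when both bits are 1
  00111011
& 10011000
----------
  00011000
Decimal: 59 & 152 = 24



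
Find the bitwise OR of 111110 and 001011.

OR: 1 when either bit is 1
  111110
| 001011
--------
  111111
Decimal: 62 | 11 = 63



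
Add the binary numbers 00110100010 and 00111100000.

Add column by column from the right: bit + bit + carry-in; write the sum mod 2, carry 1 when the sum is 2 or 3.
carry:  01111000000
        00110100010
+       00111100000
-------------------
       001110000010
(the carry out of the leftmost column, 0, becomes the leading bit)
Decimal check:
  00110100010 = 256 + 128 + 32 + 2 = 418
  00111100000 = 256 + 128 + 64 + 32 = 480
  418 + 480 = 898, and 001110000010 = 512 + 256 + 128 + 2 = 898 ✓



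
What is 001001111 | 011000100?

OR: 1 when either bit is 1
  001001111
| 011000100
-----------
  011001111
Decimal: 79 | 196 = 207



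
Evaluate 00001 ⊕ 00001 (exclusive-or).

XOR: 1 when bits differ
  00001
^ 00001
-------
  00000
Decimal: 1 ^ 1 = 0



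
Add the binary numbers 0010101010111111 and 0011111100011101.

Add column by column from the right: bit + bit + carry-in; write the sum mod 2, carry 1 when the sum is 2 or 3.
carry:  0111110001111110
        0010101010111111
+       0011111100011101
------------------------
       00110100111011100
(the carry out of the leftmost column, 0, becomes the leading bit)
Decimal check:
  0010101010111111 = 8192 + 2048 + 512 + 128 + 32 + 16 + 8 + 4 + 2 + 1 = 10943
  0011111100011101 = 8192 + 4096 + 2048 + 1024 + 512 + 256 + 16 + 8 + 4 + 1 = 16157
  10943 + 16157 = 27100, and 00110100111011100 = 16384 + 8192 + 2048 + 256 + 128 + 64 + 16 + 8 + 4 = 27100 ✓



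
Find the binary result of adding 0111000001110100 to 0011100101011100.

Add column by column from the right: bit + bit + carry-in; write the sum mod 2, carry 1 when the sum is 2 or 3.
carry:  1110000011111000
        0111000001110100
+       0011100101011100
------------------------
       01010100111010000
(the carry out of the leftmost column, 0, becomes the leading bit)
Decimal check:
  0111000001110100 = 16384 + 8192 + 4096 + 64 + 32 + 16 + 4 = 28788
  0011100101011100 = 8192 + 4096 + 2048 + 256 + 64 + 16 + 8 + 4 = 14684
  28788 + 14684 = 43472, and 01010100111010000 = 32768 + 8192 + 2048 + 256 + 128 + 64 + 16 = 43472 ✓



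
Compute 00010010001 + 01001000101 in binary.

Add column by column from the right: bit + bit + carry-in; write the sum mod 2, carry 1 when the sum is 2 or 3.
carry:  00000000010
        00010010001
+       01001000101
-------------------
       001011010110
(the carry out of the leftmost column, 0, becomes the leading bit)
Decimal check:
  00010010001 = 128 + 16 + 1 = 145
  01001000101 = 512 + 64 + 4 + 1 = 581
  145 + 581 = 726, and 001011010110 = 512 + 128 + 64 + 16 + 4 + 2 = 726 ✓



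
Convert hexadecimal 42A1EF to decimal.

Expand by place value (powers of 16):
Digit values: A = 10, E = 14, F = 15
42A1EF = 4 × 16^5 + 2 × 16^4 + 10 × 16^3 + 1 × 16^2 + 14 × 16^1 + 15 × 16^0
= 4 × 1048576 + 2 × 65536 + 10 × 4096 + 1 × 256 + 14 × 16 + 15 × 1
= 4194304 + 131072 + 40960 + 256 + 224 + 15
= 4366831



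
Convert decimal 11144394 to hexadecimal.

Using repeated division by 16 (digits 10–15 are A–F):
11144394 ÷ 16 = 696524 remainder 10 (A)
696524 ÷ 16 = 43532 remainder 12 (C)
43532 ÷ 16 = 2720 remainder 12 (C)
2720 ÷ 16 = 170 remainder 0
170 ÷ 16 = 10 remainder 10 (A)
10 ÷ 16 = 0 remainder 10 (A)
Reading remainders bottom to top: AA0CCA



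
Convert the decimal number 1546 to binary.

Using repeated division by 2:
1546 ÷ 2 = 773 remainder 0
773 ÷ 2 = 386 remainder 1
386 ÷ 2 = 193 remainder 0
193 ÷ 2 = 96 remainder 1
96 ÷ 2 = 48 remainder 0
48 ÷ 2 = 24 remainder 0
24 ÷ 2 = 12 remainder 0
12 ÷ 2 = 6 remainder 0
6 ÷ 2 = 3 remainder 0
3 ÷ 2 = 1 remainder 1
1 ÷ 2 = 0 remainder 1
Reading remainders bottom to top: 11000001010



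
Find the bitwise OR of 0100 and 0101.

OR: 1 when either bit is 1
  0100
| 0101
------
  0101
Decimal: 4 | 5 = 5



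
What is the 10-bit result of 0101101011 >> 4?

Original: 0101101011 (decimal 363)
Shift right by 4 positions
Drop the 4 low bits; fill with zeros on the left
Result: 0000010110 (decimal 22)
Equivalent: 363 >> 4 = 363 ÷ 2^4 = 22



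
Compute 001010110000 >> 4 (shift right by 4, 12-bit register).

Original: 001010110000 (decimal 688)
Shift right by 4 positions
Drop the 4 low bits; fill with zeros on the left
Result: 000000101011 (decimal 43)
Equivalent: 688 >> 4 = 688 ÷ 2^4 = 43



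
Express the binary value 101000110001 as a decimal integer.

Sum of powers of 2 for each 1-bit:
2^0 + 2^4 + 2^5 + 2^9 + 2^11
= 1 + 16 + 32 + 512 + 2048
= 2609



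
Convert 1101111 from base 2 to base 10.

Sum of powers of 2 for each 1-bit:
2^0 + 2^1 + 2^2 + 2^3 + 2^5 + 2^6
= 1 + 2 + 4 + 8 + 32 + 64
= 111



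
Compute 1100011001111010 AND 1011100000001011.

AND: 1 only when both bits are 1
  1100011001111010
& 1011100000001011
------------------
  1000000000001010
Decimal: 50810 & 47115 = 32778



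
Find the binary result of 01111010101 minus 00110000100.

Method 1 - Direct subtraction (column by column from the right: bit − bit − borrow-in; if negative, add 2 and borrow 1 from the next column):
borrow: 00000000000
        01111010101
-       00110000100
-------------------
        01001010001

Method 2 - Add two's complement:
Two's complement of 00110000100: invert → 11001111011, add 1 → 11001111100
  01111010101
+ 11001111100
-------------
 101001010001  (end carry out of the top bit = 1)
Discarding the end carry: 01001010001
Decimal check:
  01111010101 = 512 + 256 + 128 + 64 + 16 + 4 + 1 = 981
  00110000100 = 256 + 128 + 4 = 388
  981 - 388 = 593, and 01001010001 = 512 + 64 + 16 + 1 = 593 ✓



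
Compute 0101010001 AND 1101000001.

AND: 1 only when both bits are 1
  0101010001
& 1101000001
------------
  0101000001
Decimal: 337 & 833 = 321



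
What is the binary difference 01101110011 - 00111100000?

Method 1 - Direct subtraction (column by column from the right: bit − bit − borrow-in; if negative, add 2 and borrow 1 from the next column):
borrow: 01100000000
        01101110011
-       00111100000
-------------------
        00110010011

Method 2 - Add two's complement:
Two's complement of 00111100000: invert → 11000011111, add 1 → 11000100000
  01101110011
+ 11000100000
-------------
 100110010011  (end carry out of the top bit = 1)
Discarding the end carry: 00110010011
Decimal check:
  01101110011 = 512 + 256 + 64 + 32 + 16 + 2 + 1 = 883
  00111100000 = 256 + 128 + 64 + 32 = 480
  883 - 480 = 403, and 00110010011 = 256 + 128 + 16 + 2 + 1 = 403 ✓



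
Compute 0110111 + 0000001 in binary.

Add column by column from the right: bit + bit + carry-in; write the sum mod 2, carry 1 when the sum is 2 or 3.
carry:  0001110
        0110111
+       0000001
---------------
       00111000
(the carry out of the leftmost column, 0, becomes the leading bit)
Decimal check:
  0110111 = 32 + 16 + 4 + 2 + 1 = 55
  0000001 = 1
  55 + 1 = 56, and 00111000 = 32 + 16 + 8 = 56 ✓



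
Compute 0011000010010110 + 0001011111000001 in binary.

Add column by column from the right: bit + bit + carry-in; write the sum mod 2, carry 1 when the sum is 2 or 3.
carry:  0110111100000000
        0011000010010110
+       0001011111000001
------------------------
       00100100001010111
(the carry out of the leftmost column, 0, becomes the leading bit)
Decimal check:
  0011000010010110 = 8192 + 4096 + 128 + 16 + 4 + 2 = 12438
  0001011111000001 = 4096 + 1024 + 512 + 256 + 128 + 64 + 1 = 6081
  12438 + 6081 = 18519, and 00100100001010111 = 16384 + 2048 + 64 + 16 + 4 + 2 + 1 = 18519 ✓



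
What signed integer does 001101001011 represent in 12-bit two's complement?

Binary: 001101001011
Sign bit: 0 (non-negative)
Read directly as an unsigned value:
001101001011 = 512 + 256 + 64 + 8 + 2 + 1 = 843
Value: 843



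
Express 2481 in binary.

Using repeated division by 2:
2481 ÷ 2 = 1240 remainder 1
1240 ÷ 2 = 620 remainder 0
620 ÷ 2 = 310 remainder 0
310 ÷ 2 = 155 remainder 0
155 ÷ 2 = 77 remainder 1
77 ÷ 2 = 38 remainder 1
38 ÷ 2 = 19 remainder 0
19 ÷ 2 = 9 remainder 1
9 ÷ 2 = 4 remainder 1
4 ÷ 2 = 2 remainder 0
2 ÷ 2 = 1 remainder 0
1 ÷ 2 = 0 remainder 1
Reading remainders bottom to top: 100110110001



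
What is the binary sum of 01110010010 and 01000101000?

Add column by column from the right: bit + bit + carry-in; write the sum mod 2, carry 1 when the sum is 2 or 3.
carry:  10000000000
        01110010010
+       01000101000
-------------------
       010110111010
(the carry out of the leftmost column, 0, becomes the leading bit)
Decimal check:
  01110010010 = 512 + 256 + 128 + 16 + 2 = 914
  01000101000 = 512 + 32 + 8 = 552
  914 + 552 = 1466, and 010110111010 = 1024 + 256 + 128 + 32 + 16 + 8 + 2 = 1466 ✓



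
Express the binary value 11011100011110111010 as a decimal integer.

Sum of powers of 2 for each 1-bit:
2^1 + 2^3 + 2^4 + 2^5 + 2^7 + 2^8 + 2^9 + 2^10 + 2^14 + 2^15 + 2^16 + 2^18 + 2^19
= 2 + 8 + 16 + 32 + 128 + 256 + 512 + 1024 + 16384 + 32768 + 65536 + 262144 + 524288
= 903098



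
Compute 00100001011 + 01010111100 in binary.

Add column by column from the right: bit + bit + carry-in; write the sum mod 2, carry 1 when the sum is 2 or 3.
carry:  00001110000
        00100001011
+       01010111100
-------------------
       001111000111
(the carry out of the leftmost column, 0, becomes the leading bit)
Decimal check:
  00100001011 = 256 + 8 + 2 + 1 = 267
  01010111100 = 512 + 128 + 32 + 16 + 8 + 4 = 700
  267 + 700 = 967, and 001111000111 = 512 + 256 + 128 + 64 + 4 + 2 + 1 = 967 ✓



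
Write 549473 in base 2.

Using repeated division by 2:
549473 ÷ 2 = 274736 remainder 1
274736 ÷ 2 = 137368 remainder 0
137368 ÷ 2 = 68684 remainder 0
68684 ÷ 2 = 34342 remainder 0
34342 ÷ 2 = 17171 remainder 0
17171 ÷ 2 = 8585 remainder 1
8585 ÷ 2 = 4292 remainder 1
4292 ÷ 2 = 2146 remainder 0
2146 ÷ 2 = 1073 remainder 0
1073 ÷ 2 = 536 remainder 1
536 ÷ 2 = 268 remainder 0
268 ÷ 2 = 134 remainder 0
134 ÷ 2 = 67 remainder 0
67 ÷ 2 = 33 remainder 1
33 ÷ 2 = 16 remainder 1
16 ÷ 2 = 8 remainder 0
8 ÷ 2 = 4 remainder 0
4 ÷ 2 = 2 remainder 0
2 ÷ 2 = 1 remainder 0
1 ÷ 2 = 0 remainder 1
Reading remainders bottom to top: 10000110001001100001



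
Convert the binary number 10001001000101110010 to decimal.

Sum of powers of 2 for each 1-bit:
2^1 + 2^4 + 2^5 + 2^6 + 2^8 + 2^12 + 2^15 + 2^19
= 2 + 16 + 32 + 64 + 256 + 4096 + 32768 + 524288
= 561522



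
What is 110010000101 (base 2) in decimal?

Sum of powers of 2 for each 1-bit:
2^0 + 2^2 + 2^7 + 2^10 + 2^11
= 1 + 4 + 128 + 1024 + 2048
= 3205



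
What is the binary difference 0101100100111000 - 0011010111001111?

Method 1 - Direct subtraction (column by column from the right: bit − bit − borrow-in; if negative, add 2 and borrow 1 from the next column):
borrow: 0100111110011110
        0101100100111000
-       0011010111001111
------------------------
        0010001101101001

Method 2 - Add two's complement:
Two's complement of 0011010111001111: invert → 1100101000110000, add 1 → 1100101000110001
  0101100100111000
+ 1100101000110001
------------------
 10010001101101001  (end carry out of the top bit = 1)
Discarding the end carry: 0010001101101001
Decimal check:
  0101100100111000 = 16384 + 4096 + 2048 + 256 + 32 + 16 + 8 = 22840
  0011010111001111 = 8192 + 4096 + 1024 + 256 + 128 + 64 + 8 + 4 + 2 + 1 = 13775
  22840 - 13775 = 9065, and 0010001101101001 = 8192 + 512 + 256 + 64 + 32 + 8 + 1 = 9065 ✓

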